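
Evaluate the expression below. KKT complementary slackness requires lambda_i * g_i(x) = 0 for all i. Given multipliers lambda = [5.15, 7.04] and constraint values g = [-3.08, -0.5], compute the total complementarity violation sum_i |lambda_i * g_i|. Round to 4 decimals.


KKT complementary slackness check:
lambda_1 * g_1 = 5.15 * -3.08 = -15.862
lambda_2 * g_2 = 7.04 * -0.5 = -3.52
Total violation = 15.862 + 3.52 = 19.382


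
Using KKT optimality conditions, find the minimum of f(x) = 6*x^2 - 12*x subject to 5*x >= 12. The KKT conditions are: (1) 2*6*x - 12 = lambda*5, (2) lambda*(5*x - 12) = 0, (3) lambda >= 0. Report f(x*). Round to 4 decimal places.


Step 1: Try lambda = 0 (constraint inactive).
x_unc = 12/(2*6) = 1.0
Check: 5*1.0 = 5.0 < 12 -- violated!
Step 2: Constraint must be active: 5*x = 12
x* = 12/5 = 2.4
lambda = (2*6*2.4 - 12)/5 = 3.36
Step 3: Compute optimal value.
f(x*) = 6*2.4^2 - 12*2.4 = 5.76


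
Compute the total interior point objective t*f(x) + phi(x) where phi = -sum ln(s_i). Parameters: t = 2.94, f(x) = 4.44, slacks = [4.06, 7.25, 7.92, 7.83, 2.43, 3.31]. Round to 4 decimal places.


Step 1: Compute log-barrier.
ln values: [1.4012, 1.981, 2.0694, 2.058, 0.8879, 1.1969]
phi = -(1.4012 + 1.981 + 2.0694 + 2.058 + 0.8879 + 1.1969) = -9.5944
Step 2: Compute augmented objective.
t*f(x) = 2.94*4.44 = 13.0536
Total = 13.0536 - 9.5944 = 3.4592


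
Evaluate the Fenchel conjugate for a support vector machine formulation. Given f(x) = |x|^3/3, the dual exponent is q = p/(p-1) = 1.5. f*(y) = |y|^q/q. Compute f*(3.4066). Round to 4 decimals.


The conjugate exponent q satisfies 1/p + 1/q = 1.
p = 3, so q = 3/(3 - 1) = 1.5
|y|^q = 3.4066^1.5 = 6.2876
f*(3.4066) = 6.2876 / 1.5 = 4.1917


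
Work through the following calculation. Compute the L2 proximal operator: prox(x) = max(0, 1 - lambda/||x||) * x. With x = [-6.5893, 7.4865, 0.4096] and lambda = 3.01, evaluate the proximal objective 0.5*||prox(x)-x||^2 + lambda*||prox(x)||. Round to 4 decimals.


Step 1: Compute ||x||.
||x|| = 9.9817
Step 2: Compute scaling factor.
scale = max(0, 1 - 3.01/9.9817) = 0.6984
Step 3: prox(x) = [-4.6023, 5.2289, 0.2861]
||prox(x)|| = 6.9717
Step 4: Proximal objective.
0.5*||prox-x||^2 = 4.5301
lambda*||prox|| = 20.9848
Total = 25.5149


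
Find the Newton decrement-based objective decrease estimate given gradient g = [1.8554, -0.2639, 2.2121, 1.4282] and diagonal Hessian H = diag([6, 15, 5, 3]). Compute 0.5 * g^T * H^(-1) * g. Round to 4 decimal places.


Step 1: H is diagonal, so H^(-1) * g = [0.3092, -0.0176, 0.4424, 0.4761].
Step 2: g^T H^(-1) g = sum_i g_i^2 / H_ii
  = (1.8554)^2/6 + (-0.2639)^2/15 + (2.2121)^2/5 + (1.4282)^2/3
  = 0.5738 + 0.0046 + 0.9787 + 0.6799 = 2.237
Step 3: Objective decrease = 0.5 * g^T H^(-1) g = 1.1185


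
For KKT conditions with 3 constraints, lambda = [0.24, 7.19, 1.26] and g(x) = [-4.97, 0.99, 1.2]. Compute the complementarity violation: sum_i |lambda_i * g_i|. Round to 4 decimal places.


KKT complementary slackness check:
lambda_1 * g_1 = 0.24 * -4.97 = -1.1928
lambda_2 * g_2 = 7.19 * 0.99 = 7.1181
lambda_3 * g_3 = 1.26 * 1.2 = 1.512
Total violation = 1.1928 + 7.1181 + 1.512 = 9.8229


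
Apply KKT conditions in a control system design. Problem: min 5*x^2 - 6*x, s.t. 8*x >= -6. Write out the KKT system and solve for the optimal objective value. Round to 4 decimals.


Step 1: Try lambda = 0 (constraint inactive).
Stationarity: 2*5*x - 6 = 0
x* = 6/(2*5) = 0.6
Check constraint: 8*0.6 = 4.8 >= -6 -- satisfied.
Step 2: Compute optimal value.
f(x*) = 5*0.6^2 - 6*0.6 = -1.8


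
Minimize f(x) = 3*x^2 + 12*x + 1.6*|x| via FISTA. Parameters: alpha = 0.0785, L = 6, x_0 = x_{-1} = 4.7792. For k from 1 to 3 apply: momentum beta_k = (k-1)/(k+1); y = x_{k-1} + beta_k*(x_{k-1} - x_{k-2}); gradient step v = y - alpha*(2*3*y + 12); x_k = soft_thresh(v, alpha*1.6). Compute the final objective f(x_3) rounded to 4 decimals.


FISTA on f(x) = 3*x^2 + 12*x + 1.6*|x|
L = 6, alpha = 0.0785
Iteration 1: beta = 0.0, y = 4.7792 + 0.0*(4.7792 - 4.7792) = 4.7792
  grad(y) = 40.6752, v = y - alpha*grad = 1.5862
  prox(v) = soft_thresh(1.5862, 0.1256) = 1.4606
Iteration 2: beta = 0.3333, y = 1.4606 + 0.3333*(1.4606 - 4.7792) = 0.3544
  grad(y) = 14.1264, v = y - alpha*grad = -0.7545
  prox(v) = soft_thresh(-0.7545, 0.1256) = -0.6289
Iteration 3: beta = 0.5, y = -0.6289 + 0.5*(-0.6289 - 1.4606) = -1.6737
  grad(y) = 1.9579, v = y - alpha*grad = -1.8274
  prox(v) = soft_thresh(-1.8274, 0.1256) = -1.7018
f(x_3) = 3*(-1.7018)^2 + 12*(-1.7018) + 1.6*|-1.7018| = -9.0103


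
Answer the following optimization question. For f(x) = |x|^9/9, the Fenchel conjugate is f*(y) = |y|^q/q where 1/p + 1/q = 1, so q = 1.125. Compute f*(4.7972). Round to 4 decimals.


The conjugate exponent q satisfies 1/p + 1/q = 1.
p = 9, so q = 9/(9 - 1) = 1.125
|y|^q = 4.7972^1.125 = 5.8359
f*(4.7972) = 5.8359 / 1.125 = 5.1875


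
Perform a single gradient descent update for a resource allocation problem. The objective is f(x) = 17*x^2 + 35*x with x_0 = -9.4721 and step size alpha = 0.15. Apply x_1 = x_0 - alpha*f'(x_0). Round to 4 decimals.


We compute the gradient at x_0 and apply the update.
f'(x) = 34*x + 35
f'(-9.4721) = 34*-9.4721 + 35 = -287.0514
x_1 = -9.4721 - 0.15*-287.0514 = 33.5856


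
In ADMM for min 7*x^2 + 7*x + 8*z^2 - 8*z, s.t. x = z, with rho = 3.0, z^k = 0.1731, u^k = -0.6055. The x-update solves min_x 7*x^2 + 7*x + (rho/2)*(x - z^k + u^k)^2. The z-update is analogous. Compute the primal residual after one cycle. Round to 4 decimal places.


ADMM iteration with rho = 3.0, z^k = 0.1731, u^k = -0.6055
Step 1: x-update.
Minimize 7*x^2 + 7*x + (3.0/2)*(x - 0.1731 - 0.6055)^2
FOC: (2*7 + 3.0)*x = -7 + 3.0*(0.1731 + 0.6055)
x^{k+1} = -0.2744
Step 2: z-update.
Minimize 8*z^2 - 8*z + (3.0/2)*(-0.2744 - z - 0.6055)^2
FOC: (2*8 + 3.0)*z = 8 + 3.0*(-0.2744 - 0.6055)
z^{k+1} = 0.2821
Step 3: u-update.
u^{k+1} = -0.6055 - 0.2744 - 0.2821 = -1.162
Step 4: Primal residual = |-0.2744 - 0.2821| = 0.5565


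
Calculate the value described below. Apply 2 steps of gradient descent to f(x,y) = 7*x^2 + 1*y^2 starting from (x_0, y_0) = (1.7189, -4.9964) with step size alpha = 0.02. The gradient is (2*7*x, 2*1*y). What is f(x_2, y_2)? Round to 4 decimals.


Gradient descent on f(x,y) = 7*x^2 + 1*y^2.
Starting point: (1.7189, -4.9964), alpha = 0.02
Step 1: grad_x = 2*7*1.7189 = 24.0646, grad_y = 2*1*-4.9964 = -9.9928
  x_1 = 1.7189 - 0.02*24.0646 = 1.2376
  y_1 = -4.9964 - 0.02*-9.9928 = -4.7965
Step 2: grad_x = 2*7*1.2376 = 17.3265, grad_y = 2*1*-4.7965 = -9.5931
  x_2 = 1.2376 - 0.02*17.3265 = 0.8911
  y_2 = -4.7965 - 0.02*-9.5931 = -4.6047
f(0.8911, -4.6047) = 7*0.8911^2 + 1*(-4.6047)^2 = 26.7612


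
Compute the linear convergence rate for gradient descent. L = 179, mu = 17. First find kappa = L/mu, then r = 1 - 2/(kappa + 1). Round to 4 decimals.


Step 1: Compute the condition number.
kappa = L/mu = 179/17 = 10.5294
Step 2: Compute the convergence rate.
r = 1 - 2/(kappa + 1) = 1 - 2*mu/(L + mu) = (L - mu)/(L + mu) = 162/196 = 0.8265


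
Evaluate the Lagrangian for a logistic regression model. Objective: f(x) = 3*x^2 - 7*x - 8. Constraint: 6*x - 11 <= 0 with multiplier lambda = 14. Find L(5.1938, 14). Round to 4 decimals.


Step 1: Evaluate f(x).
f(5.1938) = 3*5.1938^2 - 7*5.1938 - 8 = 36.5701
Step 2: Evaluate g(x).
g(5.1938) = 6*5.1938 - 11 = 20.1628
Step 3: Compute Lagrangian.
L = 36.5701 + 14*20.1628 = 318.8493


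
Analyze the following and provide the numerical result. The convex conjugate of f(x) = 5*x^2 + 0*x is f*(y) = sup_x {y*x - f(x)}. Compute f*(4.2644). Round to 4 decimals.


f*(y) = sup_x {y*x - a*x^2 - b*x} = sup_x {(y-b)*x - a*x^2}
FOC: (y - b) - 2a*x = 0 => x* = (y - b)/(2a)
x* = (4.2644 - 0)/(2*5) = 0.4264
f*(4.2644) = (y-b)^2/(4a) = (4.2644 - 0)^2/(4*5)
= 18.1851/20 = 0.9093


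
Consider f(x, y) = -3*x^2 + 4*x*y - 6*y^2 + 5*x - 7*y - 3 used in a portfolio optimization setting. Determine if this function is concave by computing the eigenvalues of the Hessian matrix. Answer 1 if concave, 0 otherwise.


The Hessian of f(x,y) = -3*x^2 + 4*x*y - 6*y^2 + 5*x - 7*y - 3 is:
H = [[-6, 4], [4, -12]]
Trace = -6 - 12 = -18
Determinant = -6*-12 - (4)^2 = 56
Discriminant = (-18)^2 - 4*56 = 100.0
Eigenvalues: lambda_1 = -14.0, lambda_2 = -4.0
The function is concave.

1


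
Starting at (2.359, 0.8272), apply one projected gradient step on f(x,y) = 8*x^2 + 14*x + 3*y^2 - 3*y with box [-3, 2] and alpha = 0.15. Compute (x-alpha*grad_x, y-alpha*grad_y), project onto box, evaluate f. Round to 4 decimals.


Step 1: Compute gradient at (2.359, 0.8272).
grad_x = 2*8*2.359 + 14 = 51.744
grad_y = 2*3*0.8272 - 3 = 1.9632
Step 2: Gradient step.
x_raw = 2.359 - 0.15*51.744 = -5.4026
y_raw = 0.8272 - 0.15*1.9632 = 0.5327
Step 3: Project onto [-3, 2].
x_proj = clip(-5.4026) = -3.0
y_proj = clip(0.5327) = 0.5327
Step 4: Evaluate f.
f(-3.0, 0.5327) = 29.2532


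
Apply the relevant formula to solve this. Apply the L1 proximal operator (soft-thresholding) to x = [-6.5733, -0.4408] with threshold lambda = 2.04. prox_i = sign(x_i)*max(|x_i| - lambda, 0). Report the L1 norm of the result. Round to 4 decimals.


Soft-thresholding with lambda = 2.04:
prox(-6.5733) = sign(-6.5733)*max(|-6.5733| - 2.04, 0) = -4.5333
prox(-0.4408) = sign(-0.4408)*max(|-0.4408| - 2.04, 0) = 0.0
prox(x) = [-4.5333, 0.0]
||prox(x)||_1 = 4.5333 + 0.0 = 4.5333


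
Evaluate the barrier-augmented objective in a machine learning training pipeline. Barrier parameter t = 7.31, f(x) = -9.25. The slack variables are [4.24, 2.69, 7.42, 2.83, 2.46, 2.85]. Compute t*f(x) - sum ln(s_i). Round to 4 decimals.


Step 1: Compute log-barrier.
ln values: [1.4446, 0.9895, 2.0042, 1.0403, 0.9002, 1.0473]
phi = -(1.4446 + 0.9895 + 2.0042 + 1.0403 + 0.9002 + 1.0473) = -7.426
Step 2: Compute augmented objective.
t*f(x) = 7.31*-9.25 = -67.6175
Total = -67.6175 - 7.426 = -75.0435


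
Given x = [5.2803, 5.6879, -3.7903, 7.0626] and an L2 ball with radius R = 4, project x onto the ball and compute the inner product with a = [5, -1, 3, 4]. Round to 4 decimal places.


Step 1: Compute ||x|| (intermediates to 6 decimals).
||x|| = sqrt(5.2803^2 + 5.6879^2 + (-3.7903)^2 + 7.0626^2) = 11.157081
Step 2: Project.
Since ||x|| > R, scale = R/||x|| = 4/11.157081 = 0.358517, proj(x) = scale * x
proj(x) = [1.893077, 2.039209, -1.358887, 2.532062]
Step 3: Dot product.
a^T * proj(x) = 5*1.893077 - 1*2.039209 + 3*(-1.358887) + 4*2.532062 = 13.4778


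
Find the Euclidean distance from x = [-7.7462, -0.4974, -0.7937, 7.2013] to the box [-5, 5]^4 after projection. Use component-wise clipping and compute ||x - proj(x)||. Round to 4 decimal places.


Project each component onto [-5, 5].
clip(-7.7462) = -5.0, clip(-0.4974) = -0.4974, clip(-0.7937) = -0.7937, clip(7.2013) = 5.0
Projection = [-5.0, -0.4974, -0.7937, 5.0]
Squared diffs: [7.5416, 0.0, 0.0, 4.8457]
Distance = sqrt(12.3873) = 3.5196


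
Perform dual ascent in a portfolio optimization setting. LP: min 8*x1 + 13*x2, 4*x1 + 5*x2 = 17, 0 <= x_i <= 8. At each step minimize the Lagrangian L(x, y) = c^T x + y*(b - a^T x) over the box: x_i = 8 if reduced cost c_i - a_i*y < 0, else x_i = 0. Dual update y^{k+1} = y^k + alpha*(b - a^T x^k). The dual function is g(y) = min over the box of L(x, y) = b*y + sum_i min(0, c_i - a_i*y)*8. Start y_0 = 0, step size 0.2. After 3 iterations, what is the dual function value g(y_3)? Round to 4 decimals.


Dual ascent for LP: min 8*x1 + 13*x2, 4*x1 + 5*x2 = 17, 0 <= x_i <= 8
Step 1: y^k = 0.0, reduced costs: (8.0, 13.0)
  x^k = (0.0, 0.0), subgradient = b - a^T x = 17.0
  y^{k+1} = 0.0 + 0.2*17.0 = 3.4
Step 2: y^k = 3.4, reduced costs: (-5.6, -4.0)
  x^k = (8.0, 8.0), subgradient = b - a^T x = -55.0
  y^{k+1} = 3.4 + 0.2*-55.0 = -7.6
Step 3: y^k = -7.6, reduced costs: (38.4, 51.0)
  x^k = (0.0, 0.0), subgradient = b - a^T x = 17.0
  y^{k+1} = -7.6 + 0.2*17.0 = -4.2
Dual objective at y_3 = -4.2: reduced costs (24.8, 34.0), box minimizer x = (0.0, 0.0)
g(y_3) = b*y + (c1 - a1*y)*x1 + (c2 - a2*y)*x2 = 17*(-4.2) + 24.8*0.0 + 34.0*0.0 = -71.4 + 0.0 + 0.0 = -71.4


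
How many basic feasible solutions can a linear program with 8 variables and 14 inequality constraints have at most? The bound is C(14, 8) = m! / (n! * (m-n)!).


Each vertex corresponds to some choice of n active constraints out of m, so the number of vertices is at most C(m, n) = m! / (n!(m-n)!).
m = 14, n = 8
Numerator: 14 * 13 * 12 * 11 * 10 * 9 * 8 * 7
Denominator: 8! = 40320
C(14, 8) = 3003


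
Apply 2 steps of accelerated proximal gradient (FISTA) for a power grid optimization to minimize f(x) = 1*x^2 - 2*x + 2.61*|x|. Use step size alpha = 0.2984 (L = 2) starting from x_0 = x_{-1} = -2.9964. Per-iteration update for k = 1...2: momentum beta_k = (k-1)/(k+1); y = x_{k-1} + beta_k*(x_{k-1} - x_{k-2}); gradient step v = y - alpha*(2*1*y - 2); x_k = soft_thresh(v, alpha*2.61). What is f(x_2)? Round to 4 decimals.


FISTA on f(x) = 1*x^2 - 2*x + 2.61*|x|
L = 2, alpha = 0.2984
Iteration 1: beta = 0.0, y = -2.9964 + 0.0*(-2.9964 + 2.9964) = -2.9964
  grad(y) = -7.9928, v = y - alpha*grad = -0.6113
  prox(v) = soft_thresh(-0.6113, 0.7788) = 0.0
Iteration 2: beta = 0.3333, y = 0.0 + 0.3333*(0.0 + 2.9964) = 0.9988
  grad(y) = -0.0024, v = y - alpha*grad = 0.9995
  prox(v) = soft_thresh(0.9995, 0.7788) = 0.2207
f(x_2) = 1*0.2207^2 - 2*0.2207 + 2.61*|0.2207| = 0.1833


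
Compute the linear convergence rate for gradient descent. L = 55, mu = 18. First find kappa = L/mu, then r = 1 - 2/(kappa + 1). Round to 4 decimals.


Step 1: Compute the condition number.
kappa = L/mu = 55/18 = 3.0556
Step 2: Compute the convergence rate.
r = 1 - 2/(kappa + 1) = 1 - 2*mu/(L + mu) = (L - mu)/(L + mu) = 37/73 = 0.5068


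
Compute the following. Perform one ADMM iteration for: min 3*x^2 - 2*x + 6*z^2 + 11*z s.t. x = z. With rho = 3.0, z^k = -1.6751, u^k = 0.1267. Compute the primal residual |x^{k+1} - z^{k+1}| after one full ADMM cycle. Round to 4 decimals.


ADMM iteration with rho = 3.0, z^k = -1.6751, u^k = 0.1267
Step 1: x-update.
Minimize 3*x^2 - 2*x + (3.0/2)*(x + 1.6751 + 0.1267)^2
FOC: (2*3 + 3.0)*x = 2 + 3.0*(-1.6751 - 0.1267)
x^{k+1} = -0.3784
Step 2: z-update.
Minimize 6*z^2 + 11*z + (3.0/2)*(-0.3784 - z + 0.1267)^2
FOC: (2*6 + 3.0)*z = -11 + 3.0*(-0.3784 + 0.1267)
z^{k+1} = -0.7837
Step 3: u-update.
u^{k+1} = 0.1267 - 0.3784 + 0.7837 = 0.532
Step 4: Primal residual = |-0.3784 + 0.7837| = 0.4053


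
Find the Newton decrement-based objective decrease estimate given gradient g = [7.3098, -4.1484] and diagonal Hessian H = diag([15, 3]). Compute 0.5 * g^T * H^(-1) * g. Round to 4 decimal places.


Step 1: H is diagonal, so H^(-1) * g = [0.4873, -1.3828].
Step 2: g^T H^(-1) g = sum_i g_i^2 / H_ii
  = (7.3098)^2/15 + (-4.1484)^2/3
  = 3.5622 + 5.7364 = 9.2986
Step 3: Objective decrease = 0.5 * g^T H^(-1) g = 4.6493


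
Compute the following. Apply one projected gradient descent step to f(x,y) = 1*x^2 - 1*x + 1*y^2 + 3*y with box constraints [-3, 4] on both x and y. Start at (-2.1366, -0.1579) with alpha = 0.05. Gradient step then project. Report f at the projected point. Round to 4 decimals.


Step 1: Compute gradient at (-2.1366, -0.1579).
grad_x = 2*1*-2.1366 - 1 = -5.2732
grad_y = 2*1*-0.1579 + 3 = 2.6842
Step 2: Gradient step.
x_raw = -2.1366 - 0.05*-5.2732 = -1.8729
y_raw = -0.1579 - 0.05*2.6842 = -0.2921
Step 3: Project onto [-3, 4].
x_proj = clip(-1.8729) = -1.8729
y_proj = clip(-0.2921) = -0.2921
Step 4: Evaluate f.
f(-1.8729, -0.2921) = 4.5898


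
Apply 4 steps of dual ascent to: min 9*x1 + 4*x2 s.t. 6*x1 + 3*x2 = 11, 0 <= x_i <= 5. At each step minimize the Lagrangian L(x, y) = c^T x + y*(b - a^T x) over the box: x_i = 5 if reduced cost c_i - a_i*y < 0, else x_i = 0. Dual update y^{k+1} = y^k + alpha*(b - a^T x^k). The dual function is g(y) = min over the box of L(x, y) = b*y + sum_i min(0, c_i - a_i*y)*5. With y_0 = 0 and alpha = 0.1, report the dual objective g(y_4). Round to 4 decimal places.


Dual ascent for LP: min 9*x1 + 4*x2, 6*x1 + 3*x2 = 11, 0 <= x_i <= 5
Step 1: y^k = 0.0, reduced costs: (9.0, 4.0)
  x^k = (0.0, 0.0), subgradient = b - a^T x = 11.0
  y^{k+1} = 0.0 + 0.1*11.0 = 1.1
Step 2: y^k = 1.1, reduced costs: (2.4, 0.7)
  x^k = (0.0, 0.0), subgradient = b - a^T x = 11.0
  y^{k+1} = 1.1 + 0.1*11.0 = 2.2
Step 3: y^k = 2.2, reduced costs: (-4.2, -2.6)
  x^k = (5.0, 5.0), subgradient = b - a^T x = -34.0
  y^{k+1} = 2.2 + 0.1*-34.0 = -1.2
Step 4: y^k = -1.2, reduced costs: (16.2, 7.6)
  x^k = (0.0, 0.0), subgradient = b - a^T x = 11.0
  y^{k+1} = -1.2 + 0.1*11.0 = -0.1
Dual objective at y_4 = -0.1: reduced costs (9.6, 4.3), box minimizer x = (0.0, 0.0)
g(y_4) = b*y + (c1 - a1*y)*x1 + (c2 - a2*y)*x2 = 11*(-0.1) + 9.6*0.0 + 4.3*0.0 = -1.1 + 0.0 + 0.0 = -1.1


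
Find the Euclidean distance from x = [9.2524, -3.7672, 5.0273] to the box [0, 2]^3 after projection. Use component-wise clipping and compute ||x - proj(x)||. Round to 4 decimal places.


Project each component onto [0, 2].
clip(9.2524) = 2.0, clip(-3.7672) = 0.0, clip(5.0273) = 2.0
Projection = [2.0, 0.0, 2.0]
Squared diffs: [52.5973, 14.1918, 9.1645]
Distance = sqrt(75.9536) = 8.7151


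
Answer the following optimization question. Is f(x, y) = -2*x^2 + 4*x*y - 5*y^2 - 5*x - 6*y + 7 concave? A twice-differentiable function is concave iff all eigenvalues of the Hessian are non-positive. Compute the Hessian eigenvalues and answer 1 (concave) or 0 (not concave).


The Hessian of f(x,y) = -2*x^2 + 4*x*y - 5*y^2 - 5*x - 6*y + 7 is:
H = [[-4, 4], [4, -10]]
Trace = -4 - 10 = -14
Determinant = -4*-10 - (4)^2 = 24
Discriminant = (-14)^2 - 4*24 = 100.0
Eigenvalues: lambda_1 = -12.0, lambda_2 = -2.0
The function is concave.

1


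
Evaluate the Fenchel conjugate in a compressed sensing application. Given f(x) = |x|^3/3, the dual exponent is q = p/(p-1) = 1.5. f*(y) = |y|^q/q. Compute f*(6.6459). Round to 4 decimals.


The conjugate exponent q satisfies 1/p + 1/q = 1.
p = 3, so q = 3/(3 - 1) = 1.5
|y|^q = 6.6459^1.5 = 17.1329
f*(6.6459) = 17.1329 / 1.5 = 11.4219


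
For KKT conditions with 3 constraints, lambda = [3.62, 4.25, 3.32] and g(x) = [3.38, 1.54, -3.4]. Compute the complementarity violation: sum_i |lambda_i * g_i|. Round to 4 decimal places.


KKT complementary slackness check:
lambda_1 * g_1 = 3.62 * 3.38 = 12.2356
lambda_2 * g_2 = 4.25 * 1.54 = 6.545
lambda_3 * g_3 = 3.32 * -3.4 = -11.288
Total violation = 12.2356 + 6.545 + 11.288 = 30.0686


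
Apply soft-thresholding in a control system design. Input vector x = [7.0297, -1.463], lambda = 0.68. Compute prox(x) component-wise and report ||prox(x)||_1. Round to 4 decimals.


Soft-thresholding with lambda = 0.68:
prox(7.0297) = sign(7.0297)*max(|7.0297| - 0.68, 0) = 6.3497
prox(-1.463) = sign(-1.463)*max(|-1.463| - 0.68, 0) = -0.783
prox(x) = [6.3497, -0.783]
||prox(x)||_1 = 6.3497 + 0.783 = 7.1327


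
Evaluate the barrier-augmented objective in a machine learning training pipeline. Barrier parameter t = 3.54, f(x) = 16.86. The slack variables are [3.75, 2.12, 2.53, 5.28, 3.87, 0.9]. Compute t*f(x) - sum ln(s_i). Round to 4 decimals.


Step 1: Compute log-barrier.
ln values: [1.3218, 0.7514, 0.9282, 1.6639, 1.3533, -0.1054]
phi = -(1.3218 + 0.7514 + 0.9282 + 1.6639 + 1.3533 - 0.1054) = -5.9132
Step 2: Compute augmented objective.
t*f(x) = 3.54*16.86 = 59.6844
Total = 59.6844 - 5.9132 = 53.7712


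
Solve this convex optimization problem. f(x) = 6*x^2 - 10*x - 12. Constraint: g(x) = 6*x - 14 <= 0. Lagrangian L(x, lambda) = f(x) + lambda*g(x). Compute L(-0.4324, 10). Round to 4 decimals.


Step 1: Evaluate f(x).
f(-0.4324) = 6*(-0.4324)^2 - 10*(-0.4324) - 12 = -6.5542
Step 2: Evaluate g(x).
g(-0.4324) = 6*-0.4324 - 14 = -16.5944
Step 3: Compute Lagrangian.
L = -6.5542 + 10*-16.5944 = -172.4982


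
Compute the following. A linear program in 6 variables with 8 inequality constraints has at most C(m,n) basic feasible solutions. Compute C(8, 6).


Each vertex corresponds to some choice of n active constraints out of m, so the number of vertices is at most C(m, n) = m! / (n!(m-n)!).
m = 8, n = 6
Numerator: 8 * 7 * 6 * 5 * 4 * 3
Denominator: 6! = 720
C(8, 6) = 28


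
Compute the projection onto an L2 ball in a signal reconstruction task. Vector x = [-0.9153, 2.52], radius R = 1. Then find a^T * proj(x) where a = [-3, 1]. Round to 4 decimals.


Step 1: Compute ||x|| (intermediates to 6 decimals).
||x|| = sqrt((-0.9153)^2 + 2.52^2) = 2.681077
Step 2: Project.
Since ||x|| > R, scale = R/||x|| = 1/2.681077 = 0.372984, proj(x) = scale * x
proj(x) = [-0.341392, 0.93992]
Step 3: Dot product.
a^T * proj(x) = -3*(-0.341392) + 1*0.93992 = 1.9641


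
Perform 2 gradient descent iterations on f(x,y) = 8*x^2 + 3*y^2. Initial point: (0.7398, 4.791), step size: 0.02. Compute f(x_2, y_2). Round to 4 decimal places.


Gradient descent on f(x,y) = 8*x^2 + 3*y^2.
Starting point: (0.7398, 4.791), alpha = 0.02
Step 1: grad_x = 2*8*0.7398 = 11.8368, grad_y = 2*3*4.791 = 28.746
  x_1 = 0.7398 - 0.02*11.8368 = 0.5031
  y_1 = 4.791 - 0.02*28.746 = 4.2161
Step 2: grad_x = 2*8*0.5031 = 8.049, grad_y = 2*3*4.2161 = 25.2965
  x_2 = 0.5031 - 0.02*8.049 = 0.3421
  y_2 = 4.2161 - 0.02*25.2965 = 3.7102
f(0.3421, 3.7102) = 8*0.3421^2 + 3*3.7102^2 = 42.2318


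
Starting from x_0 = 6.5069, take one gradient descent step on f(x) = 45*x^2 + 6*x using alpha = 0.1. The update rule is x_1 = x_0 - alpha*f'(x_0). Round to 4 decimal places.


We compute the gradient at x_0 and apply the update.
f'(x) = 90*x + 6
f'(6.5069) = 90*6.5069 + 6 = 591.621
x_1 = 6.5069 - 0.1*591.621 = -52.6552


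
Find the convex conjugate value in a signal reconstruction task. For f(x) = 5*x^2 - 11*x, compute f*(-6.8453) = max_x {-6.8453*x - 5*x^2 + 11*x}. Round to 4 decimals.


f*(y) = sup_x {y*x - a*x^2 - b*x} = sup_x {(y-b)*x - a*x^2}
FOC: (y - b) - 2a*x = 0 => x* = (y - b)/(2a)
x* = (-6.8453 + 11)/(2*5) = 0.4155
f*(-6.8453) = (y-b)^2/(4a) = (-6.8453 + 11)^2/(4*5)
= 17.2615/20 = 0.8631


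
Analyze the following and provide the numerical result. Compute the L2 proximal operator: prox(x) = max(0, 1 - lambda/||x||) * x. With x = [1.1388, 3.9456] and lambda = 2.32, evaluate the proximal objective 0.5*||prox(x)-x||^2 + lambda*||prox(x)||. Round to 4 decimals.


Step 1: Compute ||x||.
||x|| = 4.1067
Step 2: Compute scaling factor.
scale = max(0, 1 - 2.32/4.1067) = 0.4351
Step 3: prox(x) = [0.4955, 1.7166]
||prox(x)|| = 1.7867
Step 4: Proximal objective.
0.5*||prox-x||^2 = 2.6912
lambda*||prox|| = 4.1451
Total = 6.8362


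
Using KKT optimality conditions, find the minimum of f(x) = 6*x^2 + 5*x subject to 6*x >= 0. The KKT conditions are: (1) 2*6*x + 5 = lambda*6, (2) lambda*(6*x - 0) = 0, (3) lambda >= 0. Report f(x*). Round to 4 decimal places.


Step 1: Try lambda = 0 (constraint inactive).
x_unc = -5/(2*6) = -0.4167
Check: 6*-0.4167 = -2.5002 < 0 -- violated!
Step 2: Constraint must be active: 6*x = 0
x* = 0/6 = 0.0
lambda = (2*6*0.0 + 5)/6 = 0.8333
Step 3: Compute optimal value.
f(x*) = 6*0.0^2 + 5*0.0 = 0.0


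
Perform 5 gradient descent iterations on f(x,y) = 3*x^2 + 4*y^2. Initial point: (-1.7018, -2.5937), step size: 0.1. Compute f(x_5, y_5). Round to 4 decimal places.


Gradient descent on f(x,y) = 3*x^2 + 4*y^2.
Starting point: (-1.7018, -2.5937), alpha = 0.1
Step 1: grad_x = 2*3*-1.7018 = -10.2108, grad_y = 2*4*-2.5937 = -20.7496
  x_1 = -1.7018 - 0.1*-10.2108 = -0.6807
  y_1 = -2.5937 - 0.1*-20.7496 = -0.5187
Step 2: grad_x = 2*3*-0.6807 = -4.0843, grad_y = 2*4*-0.5187 = -4.1499
  x_2 = -0.6807 - 0.1*-4.0843 = -0.2723
  y_2 = -0.5187 - 0.1*-4.1499 = -0.1037
Step 3: grad_x = 2*3*-0.2723 = -1.6337, grad_y = 2*4*-0.1037 = -0.83
  x_3 = -0.2723 - 0.1*-1.6337 = -0.1089
  y_3 = -0.1037 - 0.1*-0.83 = -0.0207
Step 4: grad_x = 2*3*-0.1089 = -0.6535, grad_y = 2*4*-0.0207 = -0.166
  x_4 = -0.1089 - 0.1*-0.6535 = -0.0436
  y_4 = -0.0207 - 0.1*-0.166 = -0.0041
Step 5: grad_x = 2*3*-0.0436 = -0.2614, grad_y = 2*4*-0.0041 = -0.0332
  x_5 = -0.0436 - 0.1*-0.2614 = -0.0174
  y_5 = -0.0041 - 0.1*-0.0332 = -0.0008
f(-0.0174, -0.0008) = 3*(-0.0174)^2 + 4*(-0.0008)^2 = 0.0009


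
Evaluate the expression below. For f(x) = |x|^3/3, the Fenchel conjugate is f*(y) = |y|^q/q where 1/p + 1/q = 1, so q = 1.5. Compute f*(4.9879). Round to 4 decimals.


The conjugate exponent q satisfies 1/p + 1/q = 1.
p = 3, so q = 3/(3 - 1) = 1.5
|y|^q = 4.9879^1.5 = 11.1398
f*(4.9879) = 11.1398 / 1.5 = 7.4265


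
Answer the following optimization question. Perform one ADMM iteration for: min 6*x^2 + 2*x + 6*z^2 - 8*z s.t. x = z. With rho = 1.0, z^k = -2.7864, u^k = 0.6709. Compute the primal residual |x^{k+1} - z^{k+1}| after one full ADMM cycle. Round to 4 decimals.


ADMM iteration with rho = 1.0, z^k = -2.7864, u^k = 0.6709
Step 1: x-update.
Minimize 6*x^2 + 2*x + (1.0/2)*(x + 2.7864 + 0.6709)^2
FOC: (2*6 + 1.0)*x = -2 + 1.0*(-2.7864 - 0.6709)
x^{k+1} = -0.4198
Step 2: z-update.
Minimize 6*z^2 - 8*z + (1.0/2)*(-0.4198 - z + 0.6709)^2
FOC: (2*6 + 1.0)*z = 8 + 1.0*(-0.4198 + 0.6709)
z^{k+1} = 0.6347
Step 3: u-update.
u^{k+1} = 0.6709 - 0.4198 - 0.6347 = -0.3836
Step 4: Primal residual = |-0.4198 - 0.6347| = 1.0545


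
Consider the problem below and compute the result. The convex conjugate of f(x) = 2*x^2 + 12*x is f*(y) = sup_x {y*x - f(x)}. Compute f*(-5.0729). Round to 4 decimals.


f*(y) = sup_x {y*x - a*x^2 - b*x} = sup_x {(y-b)*x - a*x^2}
FOC: (y - b) - 2a*x = 0 => x* = (y - b)/(2a)
x* = (-5.0729 - 12)/(2*2) = -4.2682
f*(-5.0729) = (y-b)^2/(4a) = (-5.0729 - 12)^2/(4*2)
= 291.4839/8 = 36.4355


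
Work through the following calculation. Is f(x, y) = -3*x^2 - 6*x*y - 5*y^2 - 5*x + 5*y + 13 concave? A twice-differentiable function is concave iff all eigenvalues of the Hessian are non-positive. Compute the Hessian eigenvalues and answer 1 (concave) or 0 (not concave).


The Hessian of f(x,y) = -3*x^2 - 6*x*y - 5*y^2 - 5*x + 5*y + 13 is:
H = [[-6, -6], [-6, -10]]
Trace = -6 - 10 = -16
Determinant = -6*-10 - (-6)^2 = 24
Discriminant = (-16)^2 - 4*24 = 160.0
Eigenvalues: lambda_1 = -14.3246, lambda_2 = -1.6754
The function is concave.

1


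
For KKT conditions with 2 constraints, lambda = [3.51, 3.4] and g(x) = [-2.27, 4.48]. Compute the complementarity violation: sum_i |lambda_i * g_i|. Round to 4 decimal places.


KKT complementary slackness check:
lambda_1 * g_1 = 3.51 * -2.27 = -7.9677
lambda_2 * g_2 = 3.4 * 4.48 = 15.232
Total violation = 7.9677 + 15.232 = 23.1997


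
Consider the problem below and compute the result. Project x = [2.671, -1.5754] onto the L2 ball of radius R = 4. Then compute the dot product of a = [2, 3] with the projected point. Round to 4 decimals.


Step 1: Compute ||x|| (intermediates to 6 decimals).
||x|| = sqrt(2.671^2 + (-1.5754)^2) = 3.100988
Step 2: Project.
Since ||x|| <= R, proj = x (no scaling needed).
proj(x) = [2.671, -1.5754]
Step 3: Dot product.
a^T * proj(x) = 2*2.671 + 3*(-1.5754) = 0.6158


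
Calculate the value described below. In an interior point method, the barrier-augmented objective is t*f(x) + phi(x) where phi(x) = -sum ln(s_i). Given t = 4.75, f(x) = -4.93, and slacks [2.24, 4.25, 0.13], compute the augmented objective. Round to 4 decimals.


Step 1: Compute log-barrier.
ln values: [0.8065, 1.4469, -2.0402]
phi = -(0.8065 + 1.4469 - 2.0402) = -0.2132
Step 2: Compute augmented objective.
t*f(x) = 4.75*-4.93 = -23.4175
Total = -23.4175 - 0.2132 = -23.6307


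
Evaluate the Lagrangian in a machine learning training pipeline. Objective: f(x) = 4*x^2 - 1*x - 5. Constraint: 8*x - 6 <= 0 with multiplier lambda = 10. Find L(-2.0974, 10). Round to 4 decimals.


Step 1: Evaluate f(x).
f(-2.0974) = 4*(-2.0974)^2 - 1*(-2.0974) - 5 = 14.6937
Step 2: Evaluate g(x).
g(-2.0974) = 8*-2.0974 - 6 = -22.7792
Step 3: Compute Lagrangian.
L = 14.6937 + 10*-22.7792 = -213.0983


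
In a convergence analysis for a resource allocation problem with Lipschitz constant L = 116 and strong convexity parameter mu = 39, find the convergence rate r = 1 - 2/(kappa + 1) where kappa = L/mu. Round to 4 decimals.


Step 1: Compute the condition number.
kappa = L/mu = 116/39 = 2.9744
Step 2: Compute the convergence rate.
r = 1 - 2/(kappa + 1) = 1 - 2*mu/(L + mu) = (L - mu)/(L + mu) = 77/155 = 0.4968


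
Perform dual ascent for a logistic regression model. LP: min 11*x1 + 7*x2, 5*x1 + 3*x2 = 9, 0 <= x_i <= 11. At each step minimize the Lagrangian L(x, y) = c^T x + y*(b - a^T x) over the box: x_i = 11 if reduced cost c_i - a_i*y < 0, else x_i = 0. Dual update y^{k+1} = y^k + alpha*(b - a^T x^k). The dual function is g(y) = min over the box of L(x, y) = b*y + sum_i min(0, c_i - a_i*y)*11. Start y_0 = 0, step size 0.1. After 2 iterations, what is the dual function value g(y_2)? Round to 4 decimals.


Dual ascent for LP: min 11*x1 + 7*x2, 5*x1 + 3*x2 = 9, 0 <= x_i <= 11
Step 1: y^k = 0.0, reduced costs: (11.0, 7.0)
  x^k = (0.0, 0.0), subgradient = b - a^T x = 9.0
  y^{k+1} = 0.0 + 0.1*9.0 = 0.9
Step 2: y^k = 0.9, reduced costs: (6.5, 4.3)
  x^k = (0.0, 0.0), subgradient = b - a^T x = 9.0
  y^{k+1} = 0.9 + 0.1*9.0 = 1.8
Dual objective at y_2 = 1.8: reduced costs (2.0, 1.6), box minimizer x = (0.0, 0.0)
g(y_2) = b*y + (c1 - a1*y)*x1 + (c2 - a2*y)*x2 = 9*1.8 + 2.0*0.0 + 1.6*0.0 = 16.2 + 0.0 + 0.0 = 16.2


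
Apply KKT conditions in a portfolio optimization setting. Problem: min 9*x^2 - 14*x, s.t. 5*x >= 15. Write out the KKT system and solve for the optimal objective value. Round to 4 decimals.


Step 1: Try lambda = 0 (constraint inactive).
x_unc = 14/(2*9) = 0.7778
Check: 5*0.7778 = 3.889 < 15 -- violated!
Step 2: Constraint must be active: 5*x = 15
x* = 15/5 = 3.0
lambda = (2*9*3.0 - 14)/5 = 8.0
Step 3: Compute optimal value.
f(x*) = 9*3.0^2 - 14*3.0 = 39.0


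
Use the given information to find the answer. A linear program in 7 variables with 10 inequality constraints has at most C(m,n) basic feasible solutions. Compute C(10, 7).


Each vertex corresponds to some choice of n active constraints out of m, so the number of vertices is at most C(m, n) = m! / (n!(m-n)!).
m = 10, n = 7
Numerator: 10 * 9 * 8 * 7 * 6 * 5 * 4
Denominator: 7! = 5040
C(10, 7) = 120


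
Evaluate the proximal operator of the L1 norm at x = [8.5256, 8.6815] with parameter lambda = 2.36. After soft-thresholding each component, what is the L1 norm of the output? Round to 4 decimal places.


Soft-thresholding with lambda = 2.36:
prox(8.5256) = sign(8.5256)*max(|8.5256| - 2.36, 0) = 6.1656
prox(8.6815) = sign(8.6815)*max(|8.6815| - 2.36, 0) = 6.3215
prox(x) = [6.1656, 6.3215]
||prox(x)||_1 = 6.1656 + 6.3215 = 12.4871


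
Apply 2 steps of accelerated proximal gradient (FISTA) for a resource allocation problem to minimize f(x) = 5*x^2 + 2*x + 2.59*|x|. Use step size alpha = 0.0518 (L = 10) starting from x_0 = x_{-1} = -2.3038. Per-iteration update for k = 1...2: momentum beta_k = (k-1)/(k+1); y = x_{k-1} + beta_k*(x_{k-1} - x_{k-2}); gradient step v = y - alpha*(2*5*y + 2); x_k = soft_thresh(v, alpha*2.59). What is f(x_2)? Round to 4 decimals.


FISTA on f(x) = 5*x^2 + 2*x + 2.59*|x|
L = 10, alpha = 0.0518
Iteration 1: beta = 0.0, y = -2.3038 + 0.0*(-2.3038 + 2.3038) = -2.3038
  grad(y) = -21.038, v = y - alpha*grad = -1.214
  prox(v) = soft_thresh(-1.214, 0.1342) = -1.0799
Iteration 2: beta = 0.3333, y = -1.0799 + 0.3333*(-1.0799 + 2.3038) = -0.6719
  grad(y) = -4.7189, v = y - alpha*grad = -0.4275
  prox(v) = soft_thresh(-0.4275, 0.1342) = -0.2933
f(x_2) = 5*(-0.2933)^2 + 2*(-0.2933) + 2.59*|-0.2933| = 0.6031


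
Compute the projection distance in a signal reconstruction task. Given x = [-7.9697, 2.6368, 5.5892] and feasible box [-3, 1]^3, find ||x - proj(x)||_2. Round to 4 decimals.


Project each component onto [-3, 1].
clip(-7.9697) = -3.0, clip(2.6368) = 1.0, clip(5.5892) = 1.0
Projection = [-3.0, 1.0, 1.0]
Squared diffs: [24.6979, 2.6791, 21.0608]
Distance = sqrt(48.4378) = 6.9597


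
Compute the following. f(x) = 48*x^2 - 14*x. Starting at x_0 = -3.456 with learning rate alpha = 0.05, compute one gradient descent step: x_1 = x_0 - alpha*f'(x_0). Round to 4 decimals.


We compute the gradient at x_0 and apply the update.
f'(x) = 96*x - 14
f'(-3.456) = 96*-3.456 - 14 = -345.776
x_1 = -3.456 - 0.05*-345.776 = 13.8328


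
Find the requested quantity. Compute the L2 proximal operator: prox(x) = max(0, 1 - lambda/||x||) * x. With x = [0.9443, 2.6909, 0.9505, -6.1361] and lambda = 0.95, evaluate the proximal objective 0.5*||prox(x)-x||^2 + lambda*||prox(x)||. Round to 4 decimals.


Step 1: Compute ||x||.
||x|| = 6.8328
Step 2: Compute scaling factor.
scale = max(0, 1 - 0.95/6.8328) = 0.861
Step 3: prox(x) = [0.813, 2.3168, 0.8183, -5.283]
||prox(x)|| = 5.8828
Step 4: Proximal objective.
0.5*||prox-x||^2 = 0.4513
lambda*||prox|| = 5.5887
Total = 6.04


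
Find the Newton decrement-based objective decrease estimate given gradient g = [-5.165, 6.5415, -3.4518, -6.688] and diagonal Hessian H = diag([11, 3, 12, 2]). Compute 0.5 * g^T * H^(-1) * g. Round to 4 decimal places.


Step 1: H is diagonal, so H^(-1) * g = [-0.4695, 2.1805, -0.2877, -3.344].
Step 2: g^T H^(-1) g = sum_i g_i^2 / H_ii
  = (-5.165)^2/11 + (6.5415)^2/3 + (-3.4518)^2/12 + (-6.688)^2/2
  = 2.4252 + 14.2637 + 0.9929 + 22.3647 = 40.0465
Step 3: Objective decrease = 0.5 * g^T H^(-1) g = 20.0233


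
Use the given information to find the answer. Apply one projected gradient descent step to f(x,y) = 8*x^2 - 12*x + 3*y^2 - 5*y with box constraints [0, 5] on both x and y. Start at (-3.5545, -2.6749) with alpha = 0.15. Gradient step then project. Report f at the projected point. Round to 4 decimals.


Step 1: Compute gradient at (-3.5545, -2.6749).
grad_x = 2*8*-3.5545 - 12 = -68.872
grad_y = 2*3*-2.6749 - 5 = -21.0494
Step 2: Gradient step.
x_raw = -3.5545 - 0.15*-68.872 = 6.7763
y_raw = -2.6749 - 0.15*-21.0494 = 0.4825
Step 3: Project onto [0, 5].
x_proj = clip(6.7763) = 5.0
y_proj = clip(0.4825) = 0.4825
Step 4: Evaluate f.
f(5.0, 0.4825) = 138.2859


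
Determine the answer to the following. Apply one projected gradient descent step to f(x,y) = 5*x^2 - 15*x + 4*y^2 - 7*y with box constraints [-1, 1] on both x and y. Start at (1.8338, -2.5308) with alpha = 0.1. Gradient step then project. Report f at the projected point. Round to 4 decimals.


Step 1: Compute gradient at (1.8338, -2.5308).
grad_x = 2*5*1.8338 - 15 = 3.338
grad_y = 2*4*-2.5308 - 7 = -27.2464
Step 2: Gradient step.
x_raw = 1.8338 - 0.1*3.338 = 1.5
y_raw = -2.5308 - 0.1*-27.2464 = 0.1938
Step 3: Project onto [-1, 1].
x_proj = clip(1.5) = 1.0
y_proj = clip(0.1938) = 0.1938
Step 4: Evaluate f.
f(1.0, 0.1938) = -11.2066


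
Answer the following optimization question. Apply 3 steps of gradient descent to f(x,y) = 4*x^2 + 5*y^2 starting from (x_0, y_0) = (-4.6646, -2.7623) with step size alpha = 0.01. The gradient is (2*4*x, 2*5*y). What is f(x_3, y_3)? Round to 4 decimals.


Gradient descent on f(x,y) = 4*x^2 + 5*y^2.
Starting point: (-4.6646, -2.7623), alpha = 0.01
Step 1: grad_x = 2*4*-4.6646 = -37.3168, grad_y = 2*5*-2.7623 = -27.623
  x_1 = -4.6646 - 0.01*-37.3168 = -4.2914
  y_1 = -2.7623 - 0.01*-27.623 = -2.4861
Step 2: grad_x = 2*4*-4.2914 = -34.3315, grad_y = 2*5*-2.4861 = -24.8607
  x_2 = -4.2914 - 0.01*-34.3315 = -3.9481
  y_2 = -2.4861 - 0.01*-24.8607 = -2.2375
Step 3: grad_x = 2*4*-3.9481 = -31.5849, grad_y = 2*5*-2.2375 = -22.3746
  x_3 = -3.9481 - 0.01*-31.5849 = -3.6323
  y_3 = -2.2375 - 0.01*-22.3746 = -2.0137
f(-3.6323, -2.0137) = 4*(-3.6323)^2 + 5*(-2.0137)^2 = 73.0488


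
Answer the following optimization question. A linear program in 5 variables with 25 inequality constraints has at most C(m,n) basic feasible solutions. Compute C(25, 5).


Each vertex corresponds to some choice of n active constraints out of m, so the number of vertices is at most C(m, n) = m! / (n!(m-n)!).
m = 25, n = 5
Numerator: 25 * 24 * 23 * 22 * 21
Denominator: 5! = 120
C(25, 5) = 53130


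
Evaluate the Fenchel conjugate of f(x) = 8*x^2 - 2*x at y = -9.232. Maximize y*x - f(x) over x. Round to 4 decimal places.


f*(y) = sup_x {y*x - a*x^2 - b*x} = sup_x {(y-b)*x - a*x^2}
FOC: (y - b) - 2a*x = 0 => x* = (y - b)/(2a)
x* = (-9.232 + 2)/(2*8) = -0.452
f*(-9.232) = (y-b)^2/(4a) = (-9.232 + 2)^2/(4*8)
= 52.3018/32 = 1.6344


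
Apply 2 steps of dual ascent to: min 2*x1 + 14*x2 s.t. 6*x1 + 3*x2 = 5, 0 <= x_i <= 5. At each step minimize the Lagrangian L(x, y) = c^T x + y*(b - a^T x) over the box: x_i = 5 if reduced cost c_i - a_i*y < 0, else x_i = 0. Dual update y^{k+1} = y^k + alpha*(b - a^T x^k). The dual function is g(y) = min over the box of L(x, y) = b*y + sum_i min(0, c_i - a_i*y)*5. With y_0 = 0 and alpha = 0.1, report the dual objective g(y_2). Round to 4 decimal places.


Dual ascent for LP: min 2*x1 + 14*x2, 6*x1 + 3*x2 = 5, 0 <= x_i <= 5
Step 1: y^k = 0.0, reduced costs: (2.0, 14.0)
  x^k = (0.0, 0.0), subgradient = b - a^T x = 5.0
  y^{k+1} = 0.0 + 0.1*5.0 = 0.5
Step 2: y^k = 0.5, reduced costs: (-1.0, 12.5)
  x^k = (5.0, 0.0), subgradient = b - a^T x = -25.0
  y^{k+1} = 0.5 + 0.1*-25.0 = -2.0
Dual objective at y_2 = -2.0: reduced costs (14.0, 20.0), box minimizer x = (0.0, 0.0)
g(y_2) = b*y + (c1 - a1*y)*x1 + (c2 - a2*y)*x2 = 5*(-2.0) + 14.0*0.0 + 20.0*0.0 = -10.0 + 0.0 + 0.0 = -10.0


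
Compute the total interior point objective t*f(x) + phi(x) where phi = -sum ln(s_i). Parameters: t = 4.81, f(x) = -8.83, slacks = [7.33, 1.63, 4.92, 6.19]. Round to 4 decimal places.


Step 1: Compute log-barrier.
ln values: [1.992, 0.4886, 1.5933, 1.8229]
phi = -(1.992 + 0.4886 + 1.5933 + 1.8229) = -5.8968
Step 2: Compute augmented objective.
t*f(x) = 4.81*-8.83 = -42.4723
Total = -42.4723 - 5.8968 = -48.3691


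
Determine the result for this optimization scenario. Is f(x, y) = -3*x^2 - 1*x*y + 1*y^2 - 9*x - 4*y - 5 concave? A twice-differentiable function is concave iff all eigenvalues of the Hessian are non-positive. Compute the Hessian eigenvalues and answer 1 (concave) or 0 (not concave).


The Hessian of f(x,y) = -3*x^2 - 1*x*y + 1*y^2 - 9*x - 4*y - 5 is:
H = [[-6, -1], [-1, 2]]
Trace = -6 + 2 = -4
Determinant = -6*2 - (-1)^2 = -13
Discriminant = (-4)^2 - 4*-13 = 68.0
Eigenvalues: lambda_1 = -6.1231, lambda_2 = 2.1231
The function is not concave.

0


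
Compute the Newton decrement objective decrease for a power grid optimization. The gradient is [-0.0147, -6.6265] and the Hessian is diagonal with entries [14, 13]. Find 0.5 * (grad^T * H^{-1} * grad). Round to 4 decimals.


Step 1: H is diagonal, so H^(-1) * g = [-0.0011, -0.5097].
Step 2: g^T H^(-1) g = sum_i g_i^2 / H_ii
  = (-0.0147)^2/14 + (-6.6265)^2/13
  = 0.0 + 3.3777 = 3.3777
Step 3: Objective decrease = 0.5 * g^T H^(-1) g = 1.6889


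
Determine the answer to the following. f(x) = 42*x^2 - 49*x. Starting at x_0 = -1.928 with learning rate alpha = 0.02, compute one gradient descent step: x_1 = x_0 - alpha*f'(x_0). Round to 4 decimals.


We compute the gradient at x_0 and apply the update.
f'(x) = 84*x - 49
f'(-1.928) = 84*-1.928 - 49 = -210.952
x_1 = -1.928 - 0.02*-210.952 = 2.291


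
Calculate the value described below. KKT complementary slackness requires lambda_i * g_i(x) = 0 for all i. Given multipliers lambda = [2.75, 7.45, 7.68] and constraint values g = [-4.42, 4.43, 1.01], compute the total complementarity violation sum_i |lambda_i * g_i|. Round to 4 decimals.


KKT complementary slackness check:
lambda_1 * g_1 = 2.75 * -4.42 = -12.155
lambda_2 * g_2 = 7.45 * 4.43 = 33.0035
lambda_3 * g_3 = 7.68 * 1.01 = 7.7568
Total violation = 12.155 + 33.0035 + 7.7568 = 52.9153


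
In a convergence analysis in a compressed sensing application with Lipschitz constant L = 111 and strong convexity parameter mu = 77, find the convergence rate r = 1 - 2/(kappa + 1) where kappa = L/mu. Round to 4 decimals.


Step 1: Compute the condition number.
kappa = L/mu = 111/77 = 1.4416
Step 2: Compute the convergence rate.
r = 1 - 2/(kappa + 1) = 1 - 2*mu/(L + mu) = (L - mu)/(L + mu) = 34/188 = 0.1809


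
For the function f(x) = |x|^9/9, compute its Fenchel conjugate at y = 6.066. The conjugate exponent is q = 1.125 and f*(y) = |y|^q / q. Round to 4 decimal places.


The conjugate exponent q satisfies 1/p + 1/q = 1.
p = 9, so q = 9/(9 - 1) = 1.125
|y|^q = 6.066^1.125 = 7.5992
f*(6.066) = 7.5992 / 1.125 = 6.7548
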